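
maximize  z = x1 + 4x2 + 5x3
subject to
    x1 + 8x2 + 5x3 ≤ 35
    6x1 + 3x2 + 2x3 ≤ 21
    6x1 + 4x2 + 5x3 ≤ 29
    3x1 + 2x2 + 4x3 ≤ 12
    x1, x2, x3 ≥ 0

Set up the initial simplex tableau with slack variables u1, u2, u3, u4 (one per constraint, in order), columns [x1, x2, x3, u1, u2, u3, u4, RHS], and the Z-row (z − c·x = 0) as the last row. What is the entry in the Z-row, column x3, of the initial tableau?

-5

The Z-row carries the negated objective coefficients: the x3 entry is -5.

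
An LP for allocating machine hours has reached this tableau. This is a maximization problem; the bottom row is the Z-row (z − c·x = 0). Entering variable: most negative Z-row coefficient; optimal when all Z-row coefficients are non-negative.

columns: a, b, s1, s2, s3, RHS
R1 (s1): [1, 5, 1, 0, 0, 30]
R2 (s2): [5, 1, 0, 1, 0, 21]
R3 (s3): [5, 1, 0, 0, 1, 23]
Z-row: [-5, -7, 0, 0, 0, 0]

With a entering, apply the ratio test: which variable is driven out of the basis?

s2

Column a entries and ratios — s1: 30/1 = 30; s2: 21/5 = 21/5; s3: 23/5 = 23/5.
Smallest ratio is 21/5 in the row of s2, so s2 leaves.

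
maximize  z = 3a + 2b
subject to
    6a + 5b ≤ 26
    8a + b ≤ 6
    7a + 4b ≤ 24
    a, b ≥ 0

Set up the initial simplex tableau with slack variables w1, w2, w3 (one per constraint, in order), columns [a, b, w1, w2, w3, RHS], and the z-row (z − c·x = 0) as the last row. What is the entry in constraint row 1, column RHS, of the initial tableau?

26

The RHS of constraint 1 is b_1 = 26.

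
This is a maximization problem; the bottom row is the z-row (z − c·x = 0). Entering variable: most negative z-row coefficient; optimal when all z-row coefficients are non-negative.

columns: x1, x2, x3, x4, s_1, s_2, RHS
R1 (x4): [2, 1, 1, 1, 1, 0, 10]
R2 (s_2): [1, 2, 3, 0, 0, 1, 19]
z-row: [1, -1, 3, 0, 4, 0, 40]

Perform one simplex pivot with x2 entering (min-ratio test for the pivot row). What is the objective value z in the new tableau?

Ratio test on column x2 — row 1: 10/1 = 10; row 2: 19/2 = 19/2. Minimum is 19/2 at row 2 (s_2 leaves); pivot element 2.
Pivot on row 2; the z-row RHS becomes 40 − (-1)·(19/2) = 99/2.

99/2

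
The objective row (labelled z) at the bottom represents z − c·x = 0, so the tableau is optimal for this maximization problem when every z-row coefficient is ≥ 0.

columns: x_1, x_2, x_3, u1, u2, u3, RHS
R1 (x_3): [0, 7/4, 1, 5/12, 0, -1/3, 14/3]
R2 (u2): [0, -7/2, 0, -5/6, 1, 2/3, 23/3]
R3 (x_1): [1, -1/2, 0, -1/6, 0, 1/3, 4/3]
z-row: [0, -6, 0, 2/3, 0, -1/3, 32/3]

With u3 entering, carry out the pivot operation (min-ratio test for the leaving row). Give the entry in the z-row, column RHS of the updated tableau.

12

Ratio test on column u3 — row 1: entry -1/3 ≤ 0; row 2: (23/3)/(2/3) = 23/2; row 3: (4/3)/(1/3) = 4. Minimum is 4 at row 3 (x_1 leaves); pivot element 1/3.
Divide row 3 by 1/3; eliminate column u3 from the other rows.
z-row update in column RHS: 32/3 − (-1/3)·4 = 12.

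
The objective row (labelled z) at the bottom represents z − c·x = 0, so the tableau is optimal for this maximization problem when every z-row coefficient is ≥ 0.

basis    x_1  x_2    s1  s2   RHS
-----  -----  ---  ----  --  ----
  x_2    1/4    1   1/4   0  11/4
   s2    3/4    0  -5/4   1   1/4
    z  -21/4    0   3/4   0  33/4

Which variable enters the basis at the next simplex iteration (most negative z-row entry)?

x_1

Negative z-row entries: x_1: -21/4.
The most negative is -21/4 in column x_1, so x_1 enters.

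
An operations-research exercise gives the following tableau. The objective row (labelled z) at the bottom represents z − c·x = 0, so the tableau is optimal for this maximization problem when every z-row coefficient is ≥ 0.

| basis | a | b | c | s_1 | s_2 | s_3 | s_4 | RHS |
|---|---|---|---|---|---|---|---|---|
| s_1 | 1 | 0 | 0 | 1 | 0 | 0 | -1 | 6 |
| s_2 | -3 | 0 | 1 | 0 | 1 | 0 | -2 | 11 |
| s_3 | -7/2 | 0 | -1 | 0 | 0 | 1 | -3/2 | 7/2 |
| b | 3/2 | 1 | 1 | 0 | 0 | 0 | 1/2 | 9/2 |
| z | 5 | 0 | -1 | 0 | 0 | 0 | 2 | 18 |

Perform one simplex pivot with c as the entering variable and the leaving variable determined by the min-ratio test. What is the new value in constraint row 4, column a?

3/2

Ratio test on column c — row 1: entry 0 ≤ 0; row 2: 11/1 = 11; row 3: entry -1 ≤ 0; row 4: (9/2)/1 = 9/2. Minimum is 9/2 at row 4 (b leaves); pivot element 1.
Divide row 4 by 1; eliminate column c from the other rows.
In the new row 4, the a entry is the old entry divided by the pivot: (3/2)/1 = 3/2.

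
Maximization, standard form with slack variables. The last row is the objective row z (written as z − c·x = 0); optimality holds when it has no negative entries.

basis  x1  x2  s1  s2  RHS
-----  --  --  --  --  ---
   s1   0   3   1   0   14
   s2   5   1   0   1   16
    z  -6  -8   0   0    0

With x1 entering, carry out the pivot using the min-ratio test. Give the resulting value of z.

96/5

Ratio test on column x1 — row 1: entry 0 ≤ 0; row 2: 16/5 = 16/5. Minimum is 16/5 at row 2 (s2 leaves); pivot element 5.
Pivot on row 2; the z-row RHS becomes 0 − (-6)·(16/5) = 96/5.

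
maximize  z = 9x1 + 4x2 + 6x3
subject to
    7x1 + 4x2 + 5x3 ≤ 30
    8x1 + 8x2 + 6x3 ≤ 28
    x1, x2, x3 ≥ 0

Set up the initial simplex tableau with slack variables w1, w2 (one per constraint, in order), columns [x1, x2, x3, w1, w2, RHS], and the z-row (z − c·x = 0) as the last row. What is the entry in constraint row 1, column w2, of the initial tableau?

Slack w2 belongs to constraint 2; its column is the unit vector e_2, so the entry in row 1 is 0.

0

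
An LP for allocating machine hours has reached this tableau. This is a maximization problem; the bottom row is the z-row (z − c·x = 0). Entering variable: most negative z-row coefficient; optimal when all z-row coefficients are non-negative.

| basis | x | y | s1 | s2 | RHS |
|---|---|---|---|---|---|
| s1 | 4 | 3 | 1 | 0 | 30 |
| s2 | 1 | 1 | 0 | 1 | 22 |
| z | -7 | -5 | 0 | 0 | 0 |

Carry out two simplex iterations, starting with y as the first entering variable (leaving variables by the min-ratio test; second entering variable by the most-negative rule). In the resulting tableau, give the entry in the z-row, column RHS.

105/2

Ratio test on column y — row 1: 30/3 = 10; row 2: 22/1 = 22. Minimum is 10 at row 1 (s1 leaves); pivot element 3.
Divide row 1 by 3; eliminate column y from the other rows.
Second iteration: most negative z-row entry is -1/3 in column x, so x enters.
Ratio test on column x — row 1: 10/(4/3) = 15/2; row 2: entry -1/3 ≤ 0. Minimum is 15/2 at row 1 (y leaves); pivot element 4/3.
Divide row 1 by 4/3; eliminate column x from the other rows.
After both pivots, the entry at the z-row, column RHS is 105/2.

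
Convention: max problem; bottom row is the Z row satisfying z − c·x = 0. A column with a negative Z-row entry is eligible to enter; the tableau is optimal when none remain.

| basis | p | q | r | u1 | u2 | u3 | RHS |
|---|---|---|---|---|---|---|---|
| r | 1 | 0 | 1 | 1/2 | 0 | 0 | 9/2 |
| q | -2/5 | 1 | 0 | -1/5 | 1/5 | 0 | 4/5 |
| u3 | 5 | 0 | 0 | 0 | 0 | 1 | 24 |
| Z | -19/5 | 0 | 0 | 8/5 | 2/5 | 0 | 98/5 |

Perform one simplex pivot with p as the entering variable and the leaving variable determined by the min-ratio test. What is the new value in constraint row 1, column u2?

Ratio test on column p — row 1: (9/2)/1 = 9/2; row 2: entry -2/5 ≤ 0; row 3: 24/5 = 24/5. Minimum is 9/2 at row 1 (r leaves); pivot element 1.
Divide row 1 by 1; eliminate column p from the other rows.
In the new row 1, the u2 entry is the old entry divided by the pivot: 0/1 = 0.

0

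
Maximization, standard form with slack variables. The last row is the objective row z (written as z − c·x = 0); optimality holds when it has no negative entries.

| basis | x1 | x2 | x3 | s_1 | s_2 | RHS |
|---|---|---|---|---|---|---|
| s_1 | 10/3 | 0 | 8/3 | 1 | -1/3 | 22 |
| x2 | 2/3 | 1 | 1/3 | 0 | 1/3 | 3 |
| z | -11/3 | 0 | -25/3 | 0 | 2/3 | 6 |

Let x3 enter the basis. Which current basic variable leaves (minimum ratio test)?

s_1

Column x3 entries and ratios — s_1: 22/(8/3) = 33/4; x2: 3/(1/3) = 9.
Smallest ratio is 33/4 in the row of s_1, so s_1 leaves.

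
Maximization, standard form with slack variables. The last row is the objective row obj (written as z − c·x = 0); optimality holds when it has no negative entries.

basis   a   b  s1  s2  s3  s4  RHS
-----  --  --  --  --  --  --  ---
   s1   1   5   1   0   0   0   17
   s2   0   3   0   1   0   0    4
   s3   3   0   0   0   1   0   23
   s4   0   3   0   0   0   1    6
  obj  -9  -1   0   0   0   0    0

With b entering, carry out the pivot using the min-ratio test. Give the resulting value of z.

4/3

Ratio test on column b — row 1: 17/5 = 17/5; row 2: 4/3 = 4/3; row 3: entry 0 ≤ 0; row 4: 6/3 = 2. Minimum is 4/3 at row 2 (s2 leaves); pivot element 3.
Pivot on row 2; the obj-row RHS becomes 0 − (-1)·(4/3) = 4/3.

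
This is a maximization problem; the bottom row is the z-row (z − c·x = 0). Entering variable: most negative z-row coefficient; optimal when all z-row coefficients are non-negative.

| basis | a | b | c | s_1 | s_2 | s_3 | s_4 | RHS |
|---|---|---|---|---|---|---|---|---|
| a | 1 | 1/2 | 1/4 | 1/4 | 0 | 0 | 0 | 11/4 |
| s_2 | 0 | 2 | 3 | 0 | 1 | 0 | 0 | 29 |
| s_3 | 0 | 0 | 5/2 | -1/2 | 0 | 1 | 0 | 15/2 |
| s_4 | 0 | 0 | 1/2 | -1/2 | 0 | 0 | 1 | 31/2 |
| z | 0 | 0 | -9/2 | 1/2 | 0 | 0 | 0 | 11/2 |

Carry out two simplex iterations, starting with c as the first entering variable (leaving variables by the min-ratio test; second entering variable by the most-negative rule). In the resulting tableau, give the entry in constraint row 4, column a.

4/3

Ratio test on column c — row 1: (11/4)/(1/4) = 11; row 2: 29/3 = 29/3; row 3: (15/2)/(5/2) = 3; row 4: (31/2)/(1/2) = 31. Minimum is 3 at row 3 (s_3 leaves); pivot element 5/2.
Divide row 3 by 5/2; eliminate column c from the other rows.
Second iteration: most negative z-row entry is -2/5 in column s_1, so s_1 enters.
Ratio test on column s_1 — row 1: 2/(3/10) = 20/3; row 2: 20/(3/5) = 100/3; row 3: entry -1/5 ≤ 0; row 4: entry -2/5 ≤ 0. Minimum is 20/3 at row 1 (a leaves); pivot element 3/10.
Divide row 1 by 3/10; eliminate column s_1 from the other rows.
After both pivots, the entry at constraint row 4, column a is 4/3.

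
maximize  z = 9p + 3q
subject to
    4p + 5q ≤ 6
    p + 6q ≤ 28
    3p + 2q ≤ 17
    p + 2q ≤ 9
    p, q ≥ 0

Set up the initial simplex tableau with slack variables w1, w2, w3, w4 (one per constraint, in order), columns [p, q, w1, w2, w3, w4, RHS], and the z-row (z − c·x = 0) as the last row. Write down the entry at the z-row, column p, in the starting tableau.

-9

The z-row carries the negated objective coefficients: the p entry is -9.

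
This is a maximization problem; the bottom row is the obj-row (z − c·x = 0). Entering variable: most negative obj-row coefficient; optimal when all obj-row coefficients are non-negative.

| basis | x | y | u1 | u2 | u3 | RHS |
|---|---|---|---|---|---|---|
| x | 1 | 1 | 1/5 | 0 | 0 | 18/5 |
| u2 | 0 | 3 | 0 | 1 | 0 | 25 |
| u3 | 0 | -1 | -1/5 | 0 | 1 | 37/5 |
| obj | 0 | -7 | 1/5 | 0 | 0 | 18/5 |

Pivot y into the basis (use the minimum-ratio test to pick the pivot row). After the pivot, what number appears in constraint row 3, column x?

Ratio test on column y — row 1: (18/5)/1 = 18/5; row 2: 25/3 = 25/3; row 3: entry -1 ≤ 0. Minimum is 18/5 at row 1 (x leaves); pivot element 1.
Divide row 1 by 1; eliminate column y from the other rows.
Row 3 update in column x: 0 − (-1)·1 = 1.

1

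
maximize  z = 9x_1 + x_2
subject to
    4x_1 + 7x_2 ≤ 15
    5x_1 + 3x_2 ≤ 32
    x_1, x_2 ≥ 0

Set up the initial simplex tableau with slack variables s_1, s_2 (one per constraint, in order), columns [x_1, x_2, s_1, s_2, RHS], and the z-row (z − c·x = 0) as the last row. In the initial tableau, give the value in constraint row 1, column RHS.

The RHS of constraint 1 is b_1 = 15.

15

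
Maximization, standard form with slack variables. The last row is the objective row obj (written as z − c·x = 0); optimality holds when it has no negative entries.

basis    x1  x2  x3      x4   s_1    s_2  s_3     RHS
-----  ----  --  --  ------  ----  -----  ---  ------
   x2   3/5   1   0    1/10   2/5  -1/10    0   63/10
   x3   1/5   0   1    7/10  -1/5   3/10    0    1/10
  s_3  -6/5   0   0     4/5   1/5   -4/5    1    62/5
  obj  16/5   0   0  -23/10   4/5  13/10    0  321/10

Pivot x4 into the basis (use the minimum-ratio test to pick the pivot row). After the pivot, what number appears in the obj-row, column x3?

23/7

Ratio test on column x4 — row 1: (63/10)/(1/10) = 63; row 2: (1/10)/(7/10) = 1/7; row 3: (62/5)/(4/5) = 31/2. Minimum is 1/7 at row 2 (x3 leaves); pivot element 7/10.
Divide row 2 by 7/10; eliminate column x4 from the other rows.
obj-row update in column x3: 0 − (-23/10)·(10/7) = 23/7.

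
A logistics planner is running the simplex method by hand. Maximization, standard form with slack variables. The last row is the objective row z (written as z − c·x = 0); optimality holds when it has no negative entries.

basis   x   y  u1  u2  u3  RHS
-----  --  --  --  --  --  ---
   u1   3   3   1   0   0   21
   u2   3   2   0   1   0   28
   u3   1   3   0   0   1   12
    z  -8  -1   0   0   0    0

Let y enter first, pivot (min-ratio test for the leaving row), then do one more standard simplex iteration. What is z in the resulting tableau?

Ratio test on column y — row 1: 21/3 = 7; row 2: 28/2 = 14; row 3: 12/3 = 4. Minimum is 4 at row 3 (u3 leaves); pivot element 3.
Pivot on row 3; the z-row RHS becomes 0 − (-1)·4 = 4.
Next entering variable (most negative z-row entry -23/3): x.
Ratio test on column x — row 1: 9/2 = 9/2; row 2: 20/(7/3) = 60/7; row 3: 4/(1/3) = 12. Minimum is 9/2 at row 1 (u1 leaves); pivot element 2.
After the second pivot the z-row RHS is 4 − (-23/3)·(9/2) = 77/2.

77/2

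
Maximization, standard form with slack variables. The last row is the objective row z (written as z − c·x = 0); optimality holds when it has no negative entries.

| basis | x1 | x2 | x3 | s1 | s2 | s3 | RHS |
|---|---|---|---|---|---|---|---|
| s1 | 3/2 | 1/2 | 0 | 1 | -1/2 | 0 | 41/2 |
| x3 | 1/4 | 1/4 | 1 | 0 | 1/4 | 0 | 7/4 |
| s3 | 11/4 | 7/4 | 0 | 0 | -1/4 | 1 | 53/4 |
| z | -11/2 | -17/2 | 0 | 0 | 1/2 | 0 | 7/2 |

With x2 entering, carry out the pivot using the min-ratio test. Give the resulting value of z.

Ratio test on column x2 — row 1: (41/2)/(1/2) = 41; row 2: (7/4)/(1/4) = 7; row 3: (53/4)/(7/4) = 53/7. Minimum is 7 at row 2 (x3 leaves); pivot element 1/4.
Pivot on row 2; the z-row RHS becomes 7/2 − (-17/2)·7 = 63.

63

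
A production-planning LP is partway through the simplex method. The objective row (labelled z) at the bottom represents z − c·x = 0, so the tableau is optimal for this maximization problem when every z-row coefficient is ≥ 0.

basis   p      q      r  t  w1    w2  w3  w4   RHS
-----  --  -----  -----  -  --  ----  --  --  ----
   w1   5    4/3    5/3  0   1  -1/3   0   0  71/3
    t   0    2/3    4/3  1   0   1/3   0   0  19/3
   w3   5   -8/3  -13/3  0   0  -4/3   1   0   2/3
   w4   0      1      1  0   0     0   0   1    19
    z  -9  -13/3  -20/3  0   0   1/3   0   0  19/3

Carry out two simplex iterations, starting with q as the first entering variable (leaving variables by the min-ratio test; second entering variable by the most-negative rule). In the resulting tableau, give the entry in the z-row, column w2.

7/10

Ratio test on column q — row 1: (71/3)/(4/3) = 71/4; row 2: (19/3)/(2/3) = 19/2; row 3: entry -8/3 ≤ 0; row 4: 19/1 = 19. Minimum is 19/2 at row 2 (t leaves); pivot element 2/3.
Divide row 2 by 2/3; eliminate column q from the other rows.
Second iteration: most negative z-row entry is -9 in column p, so p enters.
Ratio test on column p — row 1: 11/5 = 11/5; row 2: entry 0 ≤ 0; row 3: 26/5 = 26/5; row 4: entry 0 ≤ 0. Minimum is 11/5 at row 1 (w1 leaves); pivot element 5.
Divide row 1 by 5; eliminate column p from the other rows.
After both pivots, the entry at the z-row, column w2 is 7/10.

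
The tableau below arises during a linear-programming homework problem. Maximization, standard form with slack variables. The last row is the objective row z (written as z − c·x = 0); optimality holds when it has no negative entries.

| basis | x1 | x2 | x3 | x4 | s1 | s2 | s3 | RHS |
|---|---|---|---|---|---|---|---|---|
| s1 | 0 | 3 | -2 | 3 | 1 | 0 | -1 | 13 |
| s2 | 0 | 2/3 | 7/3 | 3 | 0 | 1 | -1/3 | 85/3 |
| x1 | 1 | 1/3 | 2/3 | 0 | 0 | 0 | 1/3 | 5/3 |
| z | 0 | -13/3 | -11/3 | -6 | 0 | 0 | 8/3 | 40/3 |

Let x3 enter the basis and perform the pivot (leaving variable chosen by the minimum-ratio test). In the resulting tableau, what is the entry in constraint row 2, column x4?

Ratio test on column x3 — row 1: entry -2 ≤ 0; row 2: (85/3)/(7/3) = 85/7; row 3: (5/3)/(2/3) = 5/2. Minimum is 5/2 at row 3 (x1 leaves); pivot element 2/3.
Divide row 3 by 2/3; eliminate column x3 from the other rows.
Row 2 update in column x4: 3 − (7/3)·0 = 3.

3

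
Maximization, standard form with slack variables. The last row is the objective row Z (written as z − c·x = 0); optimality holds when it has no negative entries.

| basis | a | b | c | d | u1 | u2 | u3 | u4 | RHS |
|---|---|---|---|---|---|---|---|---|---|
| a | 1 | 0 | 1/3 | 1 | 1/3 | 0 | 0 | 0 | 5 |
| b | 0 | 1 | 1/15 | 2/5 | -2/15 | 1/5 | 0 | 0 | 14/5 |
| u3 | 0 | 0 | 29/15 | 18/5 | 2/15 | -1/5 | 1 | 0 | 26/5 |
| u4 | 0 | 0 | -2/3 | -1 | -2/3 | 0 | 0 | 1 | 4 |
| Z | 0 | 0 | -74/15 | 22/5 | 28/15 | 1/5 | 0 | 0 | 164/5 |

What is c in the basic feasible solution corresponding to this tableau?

c is not in the basis, so in the current basic feasible solution c = 0.

0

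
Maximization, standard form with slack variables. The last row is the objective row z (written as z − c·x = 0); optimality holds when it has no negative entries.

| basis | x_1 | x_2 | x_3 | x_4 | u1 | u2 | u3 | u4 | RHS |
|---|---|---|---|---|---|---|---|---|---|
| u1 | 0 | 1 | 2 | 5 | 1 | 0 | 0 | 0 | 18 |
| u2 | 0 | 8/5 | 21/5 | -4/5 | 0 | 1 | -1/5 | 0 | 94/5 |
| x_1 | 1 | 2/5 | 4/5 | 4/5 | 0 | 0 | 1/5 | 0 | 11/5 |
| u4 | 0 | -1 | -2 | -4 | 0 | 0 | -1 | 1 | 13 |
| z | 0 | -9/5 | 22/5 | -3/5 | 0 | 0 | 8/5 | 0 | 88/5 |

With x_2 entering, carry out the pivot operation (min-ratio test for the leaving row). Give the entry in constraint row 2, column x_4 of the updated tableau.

-4

Ratio test on column x_2 — row 1: 18/1 = 18; row 2: (94/5)/(8/5) = 47/4; row 3: (11/5)/(2/5) = 11/2; row 4: entry -1 ≤ 0. Minimum is 11/2 at row 3 (x_1 leaves); pivot element 2/5.
Divide row 3 by 2/5; eliminate column x_2 from the other rows.
Row 2 update in column x_4: -4/5 − (8/5)·2 = -4.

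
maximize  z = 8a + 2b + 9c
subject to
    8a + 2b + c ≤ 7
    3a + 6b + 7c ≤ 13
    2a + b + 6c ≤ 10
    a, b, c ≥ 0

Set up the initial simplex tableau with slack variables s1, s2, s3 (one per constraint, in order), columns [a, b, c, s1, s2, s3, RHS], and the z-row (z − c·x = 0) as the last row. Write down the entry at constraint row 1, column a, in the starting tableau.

Constraint 1 has coefficient 8 on a.

8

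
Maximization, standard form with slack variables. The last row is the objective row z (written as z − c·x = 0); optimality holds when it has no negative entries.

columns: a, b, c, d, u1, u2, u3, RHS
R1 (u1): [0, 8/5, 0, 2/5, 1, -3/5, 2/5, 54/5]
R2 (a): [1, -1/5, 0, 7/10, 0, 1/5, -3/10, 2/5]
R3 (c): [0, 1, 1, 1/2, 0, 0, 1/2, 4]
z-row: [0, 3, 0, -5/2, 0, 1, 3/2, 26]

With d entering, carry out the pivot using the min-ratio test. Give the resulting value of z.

Ratio test on column d — row 1: (54/5)/(2/5) = 27; row 2: (2/5)/(7/10) = 4/7; row 3: 4/(1/2) = 8. Minimum is 4/7 at row 2 (a leaves); pivot element 7/10.
Pivot on row 2; the z-row RHS becomes 26 − (-5/2)·(4/7) = 192/7.

192/7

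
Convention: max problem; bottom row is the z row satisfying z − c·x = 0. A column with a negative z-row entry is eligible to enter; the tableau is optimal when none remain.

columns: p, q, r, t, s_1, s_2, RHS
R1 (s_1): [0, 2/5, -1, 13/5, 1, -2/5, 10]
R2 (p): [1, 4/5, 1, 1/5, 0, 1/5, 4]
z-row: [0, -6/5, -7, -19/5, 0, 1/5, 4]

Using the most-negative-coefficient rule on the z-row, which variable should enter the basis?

r

Negative z-row entries: q: -6/5, r: -7, t: -19/5.
The most negative is -7 in column r, so r enters.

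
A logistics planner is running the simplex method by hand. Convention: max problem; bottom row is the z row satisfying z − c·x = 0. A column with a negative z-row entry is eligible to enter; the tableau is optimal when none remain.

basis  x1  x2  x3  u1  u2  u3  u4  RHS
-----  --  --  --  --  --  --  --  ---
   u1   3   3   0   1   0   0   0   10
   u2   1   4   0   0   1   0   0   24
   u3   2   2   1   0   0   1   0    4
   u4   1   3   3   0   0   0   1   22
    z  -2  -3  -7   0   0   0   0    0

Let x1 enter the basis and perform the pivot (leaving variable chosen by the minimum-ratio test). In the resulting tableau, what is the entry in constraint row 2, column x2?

Ratio test on column x1 — row 1: 10/3 = 10/3; row 2: 24/1 = 24; row 3: 4/2 = 2; row 4: 22/1 = 22. Minimum is 2 at row 3 (u3 leaves); pivot element 2.
Divide row 3 by 2; eliminate column x1 from the other rows.
Row 2 update in column x2: 4 − 1·1 = 3.

3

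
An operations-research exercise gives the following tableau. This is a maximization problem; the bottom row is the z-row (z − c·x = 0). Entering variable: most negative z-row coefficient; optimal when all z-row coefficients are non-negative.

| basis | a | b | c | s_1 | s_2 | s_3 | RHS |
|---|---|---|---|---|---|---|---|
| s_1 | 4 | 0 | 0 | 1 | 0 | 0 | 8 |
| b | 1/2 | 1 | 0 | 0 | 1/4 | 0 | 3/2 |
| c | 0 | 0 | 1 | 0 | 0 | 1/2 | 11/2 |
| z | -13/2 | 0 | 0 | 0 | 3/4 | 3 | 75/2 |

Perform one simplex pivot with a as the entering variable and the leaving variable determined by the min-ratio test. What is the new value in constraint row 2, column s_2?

Ratio test on column a — row 1: 8/4 = 2; row 2: (3/2)/(1/2) = 3; row 3: entry 0 ≤ 0. Minimum is 2 at row 1 (s_1 leaves); pivot element 4.
Divide row 1 by 4; eliminate column a from the other rows.
Row 2 update in column s_2: 1/4 − (1/2)·0 = 1/4.

1/4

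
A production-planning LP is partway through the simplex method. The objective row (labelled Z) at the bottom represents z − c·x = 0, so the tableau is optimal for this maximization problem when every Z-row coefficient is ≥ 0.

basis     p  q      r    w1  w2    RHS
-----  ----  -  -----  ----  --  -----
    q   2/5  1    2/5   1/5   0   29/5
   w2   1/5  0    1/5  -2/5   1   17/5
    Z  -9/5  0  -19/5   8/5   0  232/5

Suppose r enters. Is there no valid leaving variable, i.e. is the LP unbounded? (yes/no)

no

Column r has positive entries in row(s) 1, 2, so the ratio test bounds it — not unbounded.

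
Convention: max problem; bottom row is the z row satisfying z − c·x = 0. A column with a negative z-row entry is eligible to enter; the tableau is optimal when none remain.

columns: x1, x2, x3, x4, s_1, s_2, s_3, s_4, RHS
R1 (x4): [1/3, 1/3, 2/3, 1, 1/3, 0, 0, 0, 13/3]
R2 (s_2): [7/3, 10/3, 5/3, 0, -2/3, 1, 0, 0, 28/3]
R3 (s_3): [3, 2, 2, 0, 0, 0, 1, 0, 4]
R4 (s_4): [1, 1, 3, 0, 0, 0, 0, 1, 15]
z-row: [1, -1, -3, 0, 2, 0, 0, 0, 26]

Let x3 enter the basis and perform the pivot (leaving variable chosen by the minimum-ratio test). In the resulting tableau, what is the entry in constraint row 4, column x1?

-7/2

Ratio test on column x3 — row 1: (13/3)/(2/3) = 13/2; row 2: (28/3)/(5/3) = 28/5; row 3: 4/2 = 2; row 4: 15/3 = 5. Minimum is 2 at row 3 (s_3 leaves); pivot element 2.
Divide row 3 by 2; eliminate column x3 from the other rows.
Row 4 update in column x1: 1 − 3·(3/2) = -7/2.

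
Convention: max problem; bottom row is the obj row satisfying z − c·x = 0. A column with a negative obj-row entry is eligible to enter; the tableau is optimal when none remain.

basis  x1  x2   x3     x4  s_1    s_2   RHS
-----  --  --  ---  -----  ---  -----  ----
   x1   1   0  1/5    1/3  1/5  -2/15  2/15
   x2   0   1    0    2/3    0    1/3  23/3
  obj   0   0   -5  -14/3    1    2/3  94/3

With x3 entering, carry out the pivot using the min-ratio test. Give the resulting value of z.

Ratio test on column x3 — row 1: (2/15)/(1/5) = 2/3; row 2: entry 0 ≤ 0. Minimum is 2/3 at row 1 (x1 leaves); pivot element 1/5.
Pivot on row 1; the obj-row RHS becomes 94/3 − (-5)·(2/3) = 104/3.

104/3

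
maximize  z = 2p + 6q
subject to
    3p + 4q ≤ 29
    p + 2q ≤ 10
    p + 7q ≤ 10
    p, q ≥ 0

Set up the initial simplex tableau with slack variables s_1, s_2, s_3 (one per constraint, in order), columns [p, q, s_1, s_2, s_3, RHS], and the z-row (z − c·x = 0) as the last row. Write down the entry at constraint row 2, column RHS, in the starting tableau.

The RHS of constraint 2 is b_2 = 10.

10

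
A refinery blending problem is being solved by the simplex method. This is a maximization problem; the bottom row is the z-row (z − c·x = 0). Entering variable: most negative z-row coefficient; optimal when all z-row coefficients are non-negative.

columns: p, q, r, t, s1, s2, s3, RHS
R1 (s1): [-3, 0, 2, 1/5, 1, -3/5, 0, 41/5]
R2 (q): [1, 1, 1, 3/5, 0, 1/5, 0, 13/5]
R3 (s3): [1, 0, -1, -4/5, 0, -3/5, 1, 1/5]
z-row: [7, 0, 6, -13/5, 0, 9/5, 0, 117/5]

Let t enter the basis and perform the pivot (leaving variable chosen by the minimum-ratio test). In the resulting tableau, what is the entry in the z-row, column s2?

8/3

Ratio test on column t — row 1: (41/5)/(1/5) = 41; row 2: (13/5)/(3/5) = 13/3; row 3: entry -4/5 ≤ 0. Minimum is 13/3 at row 2 (q leaves); pivot element 3/5.
Divide row 2 by 3/5; eliminate column t from the other rows.
z-row update in column s2: 9/5 − (-13/5)·(1/3) = 8/3.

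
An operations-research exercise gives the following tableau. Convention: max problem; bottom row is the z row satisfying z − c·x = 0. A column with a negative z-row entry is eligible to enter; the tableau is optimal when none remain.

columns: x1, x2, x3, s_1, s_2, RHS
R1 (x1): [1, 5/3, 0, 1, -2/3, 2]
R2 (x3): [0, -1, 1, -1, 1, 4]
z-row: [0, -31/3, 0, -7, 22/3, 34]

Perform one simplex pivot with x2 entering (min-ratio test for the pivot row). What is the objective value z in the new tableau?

232/5

Ratio test on column x2 — row 1: 2/(5/3) = 6/5; row 2: entry -1 ≤ 0. Minimum is 6/5 at row 1 (x1 leaves); pivot element 5/3.
Pivot on row 1; the z-row RHS becomes 34 − (-31/3)·(6/5) = 232/5.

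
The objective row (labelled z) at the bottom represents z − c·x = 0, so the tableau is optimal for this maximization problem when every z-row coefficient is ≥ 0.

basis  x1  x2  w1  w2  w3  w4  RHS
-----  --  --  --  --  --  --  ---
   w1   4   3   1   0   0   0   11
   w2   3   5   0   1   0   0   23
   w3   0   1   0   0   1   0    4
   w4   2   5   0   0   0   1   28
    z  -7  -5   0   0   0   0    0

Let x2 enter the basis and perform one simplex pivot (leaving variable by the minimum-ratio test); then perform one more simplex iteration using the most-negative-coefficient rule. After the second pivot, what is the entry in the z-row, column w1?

7/4

Ratio test on column x2 — row 1: 11/3 = 11/3; row 2: 23/5 = 23/5; row 3: 4/1 = 4; row 4: 28/5 = 28/5. Minimum is 11/3 at row 1 (w1 leaves); pivot element 3.
Divide row 1 by 3; eliminate column x2 from the other rows.
Second iteration: most negative z-row entry is -1/3 in column x1, so x1 enters.
Ratio test on column x1 — row 1: (11/3)/(4/3) = 11/4; row 2: entry -11/3 ≤ 0; row 3: entry -4/3 ≤ 0; row 4: entry -14/3 ≤ 0. Minimum is 11/4 at row 1 (x2 leaves); pivot element 4/3.
Divide row 1 by 4/3; eliminate column x1 from the other rows.
After both pivots, the entry at the z-row, column w1 is 7/4.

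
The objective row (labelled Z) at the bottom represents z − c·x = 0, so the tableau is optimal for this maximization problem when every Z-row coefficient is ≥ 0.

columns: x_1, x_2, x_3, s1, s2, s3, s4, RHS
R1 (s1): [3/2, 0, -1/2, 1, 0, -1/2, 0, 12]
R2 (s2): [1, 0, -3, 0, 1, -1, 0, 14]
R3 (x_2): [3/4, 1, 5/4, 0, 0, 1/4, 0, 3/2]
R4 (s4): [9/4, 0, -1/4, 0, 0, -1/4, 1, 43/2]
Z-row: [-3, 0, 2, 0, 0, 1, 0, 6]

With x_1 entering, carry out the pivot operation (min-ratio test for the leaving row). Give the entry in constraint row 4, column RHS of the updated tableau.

Ratio test on column x_1 — row 1: 12/(3/2) = 8; row 2: 14/1 = 14; row 3: (3/2)/(3/4) = 2; row 4: (43/2)/(9/4) = 86/9. Minimum is 2 at row 3 (x_2 leaves); pivot element 3/4.
Divide row 3 by 3/4; eliminate column x_1 from the other rows.
Row 4 update in column RHS: 43/2 − (9/4)·2 = 17.

17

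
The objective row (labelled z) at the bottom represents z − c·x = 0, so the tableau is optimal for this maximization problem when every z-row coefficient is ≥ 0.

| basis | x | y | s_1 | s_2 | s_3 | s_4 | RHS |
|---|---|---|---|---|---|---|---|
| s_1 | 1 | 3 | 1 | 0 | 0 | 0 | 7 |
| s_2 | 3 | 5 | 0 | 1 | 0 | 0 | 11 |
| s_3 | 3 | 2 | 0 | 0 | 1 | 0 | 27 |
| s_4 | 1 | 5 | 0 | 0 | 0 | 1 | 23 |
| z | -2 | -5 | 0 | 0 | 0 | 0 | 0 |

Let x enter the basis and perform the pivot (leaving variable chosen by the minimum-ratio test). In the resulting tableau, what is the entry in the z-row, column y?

-5/3

Ratio test on column x — row 1: 7/1 = 7; row 2: 11/3 = 11/3; row 3: 27/3 = 9; row 4: 23/1 = 23. Minimum is 11/3 at row 2 (s_2 leaves); pivot element 3.
Divide row 2 by 3; eliminate column x from the other rows.
z-row update in column y: -5 − (-2)·(5/3) = -5/3.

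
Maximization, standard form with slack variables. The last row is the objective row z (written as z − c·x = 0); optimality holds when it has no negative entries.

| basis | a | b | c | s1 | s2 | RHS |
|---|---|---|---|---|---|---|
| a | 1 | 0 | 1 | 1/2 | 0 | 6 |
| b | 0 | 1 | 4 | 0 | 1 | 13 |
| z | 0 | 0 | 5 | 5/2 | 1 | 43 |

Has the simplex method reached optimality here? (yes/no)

yes

Every z-row coefficient is ≥ 0, so the tableau is optimal.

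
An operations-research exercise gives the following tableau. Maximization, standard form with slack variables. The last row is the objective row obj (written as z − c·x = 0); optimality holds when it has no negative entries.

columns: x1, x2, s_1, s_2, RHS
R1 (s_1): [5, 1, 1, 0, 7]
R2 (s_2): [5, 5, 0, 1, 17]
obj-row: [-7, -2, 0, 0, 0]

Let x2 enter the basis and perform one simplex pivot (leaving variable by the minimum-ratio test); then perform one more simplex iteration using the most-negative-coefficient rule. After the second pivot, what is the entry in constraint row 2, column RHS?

5/2

Ratio test on column x2 — row 1: 7/1 = 7; row 2: 17/5 = 17/5. Minimum is 17/5 at row 2 (s_2 leaves); pivot element 5.
Divide row 2 by 5; eliminate column x2 from the other rows.
Second iteration: most negative obj-row entry is -5 in column x1, so x1 enters.
Ratio test on column x1 — row 1: (18/5)/4 = 9/10; row 2: (17/5)/1 = 17/5. Minimum is 9/10 at row 1 (s_1 leaves); pivot element 4.
Divide row 1 by 4; eliminate column x1 from the other rows.
After both pivots, the entry at constraint row 2, column RHS is 5/2.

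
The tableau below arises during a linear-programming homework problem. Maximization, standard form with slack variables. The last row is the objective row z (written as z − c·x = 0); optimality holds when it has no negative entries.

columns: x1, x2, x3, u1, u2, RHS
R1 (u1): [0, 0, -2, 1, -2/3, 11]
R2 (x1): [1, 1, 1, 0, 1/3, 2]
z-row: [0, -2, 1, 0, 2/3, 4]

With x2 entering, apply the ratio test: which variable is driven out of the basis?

x1

Column x2 entries and ratios — u1: 0 ≤ 0, skip; x1: 2/1 = 2.
Smallest ratio is 2 in the row of x1, so x1 leaves.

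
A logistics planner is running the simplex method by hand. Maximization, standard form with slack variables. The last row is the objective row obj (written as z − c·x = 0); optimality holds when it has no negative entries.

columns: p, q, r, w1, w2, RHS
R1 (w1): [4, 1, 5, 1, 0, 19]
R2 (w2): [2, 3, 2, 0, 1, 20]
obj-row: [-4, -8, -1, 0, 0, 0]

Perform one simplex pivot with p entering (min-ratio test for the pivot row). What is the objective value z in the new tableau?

Ratio test on column p — row 1: 19/4 = 19/4; row 2: 20/2 = 10. Minimum is 19/4 at row 1 (w1 leaves); pivot element 4.
Pivot on row 1; the obj-row RHS becomes 0 − (-4)·(19/4) = 19.

19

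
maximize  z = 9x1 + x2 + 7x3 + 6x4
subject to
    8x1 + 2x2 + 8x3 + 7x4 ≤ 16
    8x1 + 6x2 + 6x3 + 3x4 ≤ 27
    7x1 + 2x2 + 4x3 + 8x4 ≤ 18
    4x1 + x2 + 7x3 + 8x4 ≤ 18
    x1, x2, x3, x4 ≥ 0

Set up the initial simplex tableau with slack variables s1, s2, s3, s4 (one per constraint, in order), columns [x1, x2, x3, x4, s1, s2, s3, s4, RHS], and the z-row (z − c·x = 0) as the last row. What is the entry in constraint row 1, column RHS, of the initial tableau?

The RHS of constraint 1 is b_1 = 16.

16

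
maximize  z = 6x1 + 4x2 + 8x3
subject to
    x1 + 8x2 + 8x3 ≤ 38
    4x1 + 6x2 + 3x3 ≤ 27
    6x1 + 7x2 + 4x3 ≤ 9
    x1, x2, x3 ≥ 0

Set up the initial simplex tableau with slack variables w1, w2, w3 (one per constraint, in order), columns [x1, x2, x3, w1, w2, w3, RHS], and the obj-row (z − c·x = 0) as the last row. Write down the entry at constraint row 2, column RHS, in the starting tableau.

27

The RHS of constraint 2 is b_2 = 27.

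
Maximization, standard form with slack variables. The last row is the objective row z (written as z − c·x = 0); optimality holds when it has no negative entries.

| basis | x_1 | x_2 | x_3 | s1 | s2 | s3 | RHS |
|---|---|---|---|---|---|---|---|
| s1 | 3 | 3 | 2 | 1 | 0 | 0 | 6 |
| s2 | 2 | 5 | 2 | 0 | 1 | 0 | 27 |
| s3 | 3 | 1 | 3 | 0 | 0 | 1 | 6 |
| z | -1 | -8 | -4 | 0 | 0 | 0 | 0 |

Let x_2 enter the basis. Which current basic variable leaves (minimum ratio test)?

Column x_2 entries and ratios — s1: 6/3 = 2; s2: 27/5 = 27/5; s3: 6/1 = 6.
Smallest ratio is 2 in the row of s1, so s1 leaves.

s1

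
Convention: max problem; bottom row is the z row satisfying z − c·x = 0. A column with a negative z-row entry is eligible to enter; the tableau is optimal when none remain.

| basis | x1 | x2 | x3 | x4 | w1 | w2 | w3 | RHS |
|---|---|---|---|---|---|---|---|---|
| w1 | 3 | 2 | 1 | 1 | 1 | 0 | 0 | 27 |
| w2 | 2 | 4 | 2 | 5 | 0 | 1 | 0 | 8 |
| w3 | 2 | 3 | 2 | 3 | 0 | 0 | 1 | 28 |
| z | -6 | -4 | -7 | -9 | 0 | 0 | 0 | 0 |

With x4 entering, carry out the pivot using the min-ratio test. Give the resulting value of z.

72/5

Ratio test on column x4 — row 1: 27/1 = 27; row 2: 8/5 = 8/5; row 3: 28/3 = 28/3. Minimum is 8/5 at row 2 (w2 leaves); pivot element 5.
Pivot on row 2; the z-row RHS becomes 0 − (-9)·(8/5) = 72/5.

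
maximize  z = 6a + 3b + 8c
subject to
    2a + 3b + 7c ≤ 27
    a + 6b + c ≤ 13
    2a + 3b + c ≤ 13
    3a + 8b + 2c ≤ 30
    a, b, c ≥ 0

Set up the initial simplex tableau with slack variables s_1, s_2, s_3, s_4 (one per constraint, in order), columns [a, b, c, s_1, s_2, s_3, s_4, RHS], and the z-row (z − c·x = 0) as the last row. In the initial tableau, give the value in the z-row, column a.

-6

The z-row carries the negated objective coefficients: the a entry is -6.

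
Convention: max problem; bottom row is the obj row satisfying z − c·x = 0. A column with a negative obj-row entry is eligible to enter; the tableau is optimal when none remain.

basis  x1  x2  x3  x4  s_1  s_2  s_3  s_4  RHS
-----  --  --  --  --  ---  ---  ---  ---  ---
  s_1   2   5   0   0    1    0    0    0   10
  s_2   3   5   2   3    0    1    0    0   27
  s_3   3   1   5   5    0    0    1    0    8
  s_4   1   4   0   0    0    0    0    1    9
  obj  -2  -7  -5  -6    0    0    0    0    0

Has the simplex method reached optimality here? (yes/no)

no

The obj-row has a negative entry -7 in column x2, so it is not optimal.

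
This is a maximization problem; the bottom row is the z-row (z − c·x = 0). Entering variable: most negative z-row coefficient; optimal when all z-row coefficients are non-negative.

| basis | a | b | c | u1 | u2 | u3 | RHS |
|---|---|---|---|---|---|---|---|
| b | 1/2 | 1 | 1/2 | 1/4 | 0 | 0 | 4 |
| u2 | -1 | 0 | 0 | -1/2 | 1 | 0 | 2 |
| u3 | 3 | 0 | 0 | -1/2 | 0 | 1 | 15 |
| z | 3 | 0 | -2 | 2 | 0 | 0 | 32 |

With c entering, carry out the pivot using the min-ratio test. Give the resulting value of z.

48

Ratio test on column c — row 1: 4/(1/2) = 8; row 2: entry 0 ≤ 0; row 3: entry 0 ≤ 0. Minimum is 8 at row 1 (b leaves); pivot element 1/2.
Pivot on row 1; the z-row RHS becomes 32 − (-2)·8 = 48.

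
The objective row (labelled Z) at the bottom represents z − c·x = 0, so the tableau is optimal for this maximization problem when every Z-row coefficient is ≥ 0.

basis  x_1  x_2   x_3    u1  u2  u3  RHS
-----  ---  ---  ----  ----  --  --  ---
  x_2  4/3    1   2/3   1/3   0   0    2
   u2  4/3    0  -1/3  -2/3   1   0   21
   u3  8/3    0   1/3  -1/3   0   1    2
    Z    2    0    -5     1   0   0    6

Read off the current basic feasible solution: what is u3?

u3 is basic (row 3); its value is the RHS of that row, 2.

2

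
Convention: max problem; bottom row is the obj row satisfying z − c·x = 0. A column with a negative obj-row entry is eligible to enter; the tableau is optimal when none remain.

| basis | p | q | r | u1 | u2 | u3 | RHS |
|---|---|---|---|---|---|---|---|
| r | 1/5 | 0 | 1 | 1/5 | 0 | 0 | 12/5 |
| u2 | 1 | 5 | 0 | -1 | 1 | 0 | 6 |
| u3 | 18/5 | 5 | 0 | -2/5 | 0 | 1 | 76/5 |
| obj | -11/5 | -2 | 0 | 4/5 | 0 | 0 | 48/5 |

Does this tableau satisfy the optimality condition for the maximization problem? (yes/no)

The obj-row has a negative entry -11/5 in column p, so it is not optimal.

no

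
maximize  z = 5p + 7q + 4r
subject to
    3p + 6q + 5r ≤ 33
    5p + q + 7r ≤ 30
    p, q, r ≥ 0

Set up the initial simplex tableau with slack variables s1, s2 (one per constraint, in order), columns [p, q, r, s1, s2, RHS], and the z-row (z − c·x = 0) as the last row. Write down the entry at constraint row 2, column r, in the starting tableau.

Constraint 2 has coefficient 7 on r.

7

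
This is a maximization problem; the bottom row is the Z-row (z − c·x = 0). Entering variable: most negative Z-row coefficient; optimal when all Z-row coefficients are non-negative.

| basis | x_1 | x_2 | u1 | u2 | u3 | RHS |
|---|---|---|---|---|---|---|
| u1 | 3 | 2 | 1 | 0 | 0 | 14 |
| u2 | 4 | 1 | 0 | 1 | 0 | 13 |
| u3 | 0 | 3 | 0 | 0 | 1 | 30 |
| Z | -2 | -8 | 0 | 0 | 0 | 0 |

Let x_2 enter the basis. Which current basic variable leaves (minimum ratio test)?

Column x_2 entries and ratios — u1: 14/2 = 7; u2: 13/1 = 13; u3: 30/3 = 10.
Smallest ratio is 7 in the row of u1, so u1 leaves.

u1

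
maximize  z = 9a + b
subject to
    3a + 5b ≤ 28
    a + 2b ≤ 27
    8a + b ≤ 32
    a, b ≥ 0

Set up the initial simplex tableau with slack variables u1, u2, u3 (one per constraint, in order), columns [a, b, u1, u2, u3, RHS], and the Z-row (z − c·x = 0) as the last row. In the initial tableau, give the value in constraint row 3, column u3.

Slack u3 belongs to constraint 3; its column is the unit vector e_3, so the entry in row 3 is 1.

1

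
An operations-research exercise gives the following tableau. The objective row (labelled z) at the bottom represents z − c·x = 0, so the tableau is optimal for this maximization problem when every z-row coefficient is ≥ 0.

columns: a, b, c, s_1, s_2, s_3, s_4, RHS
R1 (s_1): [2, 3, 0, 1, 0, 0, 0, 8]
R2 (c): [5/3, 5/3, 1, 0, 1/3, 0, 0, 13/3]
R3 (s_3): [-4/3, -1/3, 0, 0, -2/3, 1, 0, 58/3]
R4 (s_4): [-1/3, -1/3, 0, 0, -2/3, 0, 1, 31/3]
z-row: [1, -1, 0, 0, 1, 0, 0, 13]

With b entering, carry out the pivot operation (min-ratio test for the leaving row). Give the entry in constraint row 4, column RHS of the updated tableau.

Ratio test on column b — row 1: 8/3 = 8/3; row 2: (13/3)/(5/3) = 13/5; row 3: entry -1/3 ≤ 0; row 4: entry -1/3 ≤ 0. Minimum is 13/5 at row 2 (c leaves); pivot element 5/3.
Divide row 2 by 5/3; eliminate column b from the other rows.
Row 4 update in column RHS: 31/3 − (-1/3)·(13/5) = 56/5.

56/5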